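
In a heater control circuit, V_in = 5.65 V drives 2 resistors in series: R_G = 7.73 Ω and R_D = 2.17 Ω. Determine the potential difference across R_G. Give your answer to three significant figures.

Total series resistance ΣR = 7.73 + 2.17 = 9.900 Ω.
V = V_in · R/ΣR = 5.65 × 0.7808 = 4.412 V.

V ≈ 4.41 V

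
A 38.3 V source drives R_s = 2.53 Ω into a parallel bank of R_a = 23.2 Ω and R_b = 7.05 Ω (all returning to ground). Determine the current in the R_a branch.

Parallel bank: R_p = 1/(1/23.2 + 1/7.05) = 5.407 Ω.
V_A by voltage divider: V_A = 38.3 × 5.407/(2.53 + 5.407) = 26.09 V.
I(R_a) = V_A / R_a = 26.09/23.2 = 1.125 A.

I ≈ 1.12 A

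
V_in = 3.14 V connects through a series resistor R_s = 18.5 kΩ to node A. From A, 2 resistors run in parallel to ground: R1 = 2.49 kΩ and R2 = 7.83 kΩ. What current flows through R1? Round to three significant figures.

I ≈ 0.117 mA

Combine the parallel branches: R_p = (1/2.49 + 1/7.83)⁻¹ = 1.889 kΩ.
V_A = 3.14 × 1.889/20.39 = 0.2909 V.
I(R1) = V_A / R1 = 0.2909/2.49 = 0.1168 mA.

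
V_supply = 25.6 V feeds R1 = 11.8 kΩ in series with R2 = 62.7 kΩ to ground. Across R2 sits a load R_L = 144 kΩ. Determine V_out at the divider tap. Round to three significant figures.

The load sits in parallel with R2, giving an effective lower resistance R2' = R2·R_L/(R2+R_L) = 43.68 kΩ.
Voltage divider with the loaded lower leg: V_out = 25.6 × 43.68/(11.8 + 43.68) = 25.6 × 0.7873 = 20.16 V.

V_out ≈ 20.2 V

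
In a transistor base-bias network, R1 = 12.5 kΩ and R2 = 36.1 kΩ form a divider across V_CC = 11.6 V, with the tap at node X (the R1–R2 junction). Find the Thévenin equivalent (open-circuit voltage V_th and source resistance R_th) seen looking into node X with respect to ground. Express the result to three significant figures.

V_th ≈ 8.62 V, R_th ≈ 9.28 kΩ

With X open, the divider is unloaded: V_th = 11.6 × 36.1/48.60 = 8.616 V.
Looking into X with the source shorted: R_th = R1·R2/(R1+R2) = 12.50 × 36.1/48.60 = 9.285 kΩ.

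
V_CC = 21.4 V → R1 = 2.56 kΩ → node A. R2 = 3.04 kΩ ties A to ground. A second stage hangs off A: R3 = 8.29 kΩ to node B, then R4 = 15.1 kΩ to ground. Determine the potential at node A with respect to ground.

V_A ≈ 11.0 V

Looking into the second stage from A: R3 + R4 = 23.39 kΩ appears in parallel with R2.
R2 ‖ (R3+R4) = 2.690 kΩ.
So V_A = 21.4 × 0.5124 = 10.97 V.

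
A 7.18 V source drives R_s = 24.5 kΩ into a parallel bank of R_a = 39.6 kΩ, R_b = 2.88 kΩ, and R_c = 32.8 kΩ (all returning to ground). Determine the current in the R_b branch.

Equivalent of the parallel group: R_p = 2.482 kΩ.
V_A by voltage divider: V_A = 7.18 × 2.482/(24.5 + 2.482) = 0.6604 V.
I(R_b) = V_A / R_b = 0.6604/2.88 = 0.2293 mA.

I ≈ 0.229 mA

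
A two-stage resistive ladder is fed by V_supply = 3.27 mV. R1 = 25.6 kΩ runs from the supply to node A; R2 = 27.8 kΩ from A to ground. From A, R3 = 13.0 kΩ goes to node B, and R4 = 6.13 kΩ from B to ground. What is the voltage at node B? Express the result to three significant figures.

V_B ≈ 0.322 mV

The second stage (R3 + R4 = 19.13 kΩ) loads node A in parallel with R2.
Effective lower resistance at A: R2 ‖ 19.13 = 11.33 kΩ.
So V_A = 3.27 × 0.3068 = 1.003 mV.
Then the unloaded second divider: V_B = V_A × R4/(R3+R4) = 1.003 × 0.3204 = 0.3215 mV.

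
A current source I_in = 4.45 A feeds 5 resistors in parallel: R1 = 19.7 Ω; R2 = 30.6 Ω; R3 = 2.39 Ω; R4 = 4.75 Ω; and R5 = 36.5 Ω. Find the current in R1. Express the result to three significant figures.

Total conductance ΣG = 1/19.7 + 1/30.6 + 1/2.39 + 1/4.75 + 1/36.5 = 0.7398 (units of 1/Ω).
Current divider: I(R1) = I_in · G_k/ΣG = 4.45 × (0.05076/0.7398) = 4.45 × 0.06862 = 0.3053 A.

I ≈ 0.305 A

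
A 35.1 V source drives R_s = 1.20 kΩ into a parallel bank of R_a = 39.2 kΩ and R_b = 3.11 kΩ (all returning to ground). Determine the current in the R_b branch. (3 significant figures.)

Parallel bank: R_p = 1/(1/39.2 + 1/3.11) = 2.881 kΩ.
V_A by voltage divider: V_A = 35.1 × 2.881/(1.20 + 2.881) = 24.78 V.
Branch current I = V_A/R_b = 24.78/3.11 = 7.968 mA.
(Check via current divider: I_total = 8.600 mA; share G_k/ΣG = 0.9265 → same result.)

I ≈ 7.97 mA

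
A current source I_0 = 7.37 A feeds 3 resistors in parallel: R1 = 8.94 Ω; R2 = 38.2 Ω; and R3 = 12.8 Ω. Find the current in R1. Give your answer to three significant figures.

I ≈ 3.81 A

Conductances: ΣG = 1/8.94 + 1/38.2 + 1/12.8 = 0.2162 (1/Ω).
Current divider: I(R1) = I_0 · G_k/ΣG = 7.37 × (0.1119/0.2162) = 7.37 × 0.5175 = 3.814 A.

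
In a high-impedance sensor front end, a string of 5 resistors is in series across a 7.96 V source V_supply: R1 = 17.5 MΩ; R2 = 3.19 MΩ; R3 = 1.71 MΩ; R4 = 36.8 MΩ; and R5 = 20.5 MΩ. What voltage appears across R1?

ΣR = 17.5 + 3.19 + 1.71 + 36.8 + 20.5 = 79.70 MΩ.
V = V_supply · R/ΣR = 7.96 × 0.2196 = 1.748 V.

V ≈ 1.75 V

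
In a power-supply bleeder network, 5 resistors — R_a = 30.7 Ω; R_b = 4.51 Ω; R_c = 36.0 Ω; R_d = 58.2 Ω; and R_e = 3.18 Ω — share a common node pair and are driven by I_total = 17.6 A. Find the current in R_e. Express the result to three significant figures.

I ≈ 9.02 A

ΣG = 1/30.7 + 1/4.51 + 1/36.0 + 1/58.2 + 1/3.18 = 0.6137.
R_e takes the fraction G_k/ΣG = 0.3145/0.6137 = 0.5124, so I = 17.6 × 0.5124 = 9.018 A.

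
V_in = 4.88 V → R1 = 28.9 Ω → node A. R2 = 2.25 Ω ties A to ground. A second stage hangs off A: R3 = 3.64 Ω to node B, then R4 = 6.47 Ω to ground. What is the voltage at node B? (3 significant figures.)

V_B ≈ 0.187 V

Node A sees R2 in parallel with the series input of stage 2, R3 + R4 = 10.11 Ω.
Effective lower resistance at A: R2 ‖ 10.11 = 1.840 Ω.
First divider: V_A = V_in · 1.840/(28.9 + 1.840) = 0.2922 V.
V_B = V_A × 0.6400 = 0.1870 V.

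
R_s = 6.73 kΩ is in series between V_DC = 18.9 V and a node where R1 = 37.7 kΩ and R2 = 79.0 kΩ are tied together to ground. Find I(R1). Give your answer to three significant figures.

Combine the parallel branches: R_p = (1/37.7 + 1/79.0)⁻¹ = 25.52 kΩ.
V_A = 18.9 × 25.52/32.25 = 14.96 V.
Branch current I = V_A/R1 = 14.96/37.7 = 0.3967 mA.
(Equivalently: I_total = 0.5860 mA, then current-divider fraction G_k/ΣG = 0.6769.)

I ≈ 0.397 mA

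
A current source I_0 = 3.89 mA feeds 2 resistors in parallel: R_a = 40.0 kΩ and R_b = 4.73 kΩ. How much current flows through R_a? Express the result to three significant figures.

Two-branch current divider: I_k = I_0 · R_other/(R_1 + R_2).
So I = 3.89 × 4.73/44.73 = 0.4114 mA.

I ≈ 0.411 mA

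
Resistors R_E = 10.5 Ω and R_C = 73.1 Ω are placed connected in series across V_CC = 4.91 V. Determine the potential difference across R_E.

V ≈ 0.617 V

ΣR = 10.5 + 73.1 = 83.60 Ω.
By the voltage-divider rule, V = 4.91 × 10.50/83.60 = 0.6167 V.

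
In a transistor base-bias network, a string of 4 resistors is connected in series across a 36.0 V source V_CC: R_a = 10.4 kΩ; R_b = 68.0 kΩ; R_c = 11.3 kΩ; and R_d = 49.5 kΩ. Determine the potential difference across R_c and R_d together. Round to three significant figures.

Series total: ΣR = 10.4 + 68.0 + 11.3 + 49.5 = 139.2 kΩ.
R_{R_c..R_d} = 11.3 + 49.5 = 60.80 kΩ.
V = V_CC · R/ΣR = 36.0 × 0.4368 = 15.72 V.

V ≈ 15.7 V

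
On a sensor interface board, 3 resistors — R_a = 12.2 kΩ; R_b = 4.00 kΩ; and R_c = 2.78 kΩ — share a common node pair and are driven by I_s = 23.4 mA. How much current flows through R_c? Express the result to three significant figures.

I ≈ 12.2 mA

Total conductance ΣG = 1/12.2 + 1/4.00 + 1/2.78 = 0.6917 (units of 1/kΩ).
R_c takes the fraction G_k/ΣG = 0.3597/0.6917 = 0.5201, so I = 23.4 × 0.5201 = 12.17 mA.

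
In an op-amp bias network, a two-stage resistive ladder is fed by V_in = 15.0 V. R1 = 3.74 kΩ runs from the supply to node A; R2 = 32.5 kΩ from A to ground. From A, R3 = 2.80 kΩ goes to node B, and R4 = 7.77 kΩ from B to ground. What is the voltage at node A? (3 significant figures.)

The second stage (R3 + R4 = 10.57 kΩ) loads node A in parallel with R2.
R2 ‖ (R3+R4) = 7.976 kΩ.
So V_A = 15.0 × 0.6808 = 10.21 V.

V_A ≈ 10.2 V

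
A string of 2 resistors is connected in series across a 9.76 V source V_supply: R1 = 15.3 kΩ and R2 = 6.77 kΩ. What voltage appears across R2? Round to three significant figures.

V ≈ 2.99 V

ΣR = 15.3 + 6.77 = 22.07 kΩ.
V = V_supply · R/ΣR = 9.76 × 0.3068 = 2.994 V.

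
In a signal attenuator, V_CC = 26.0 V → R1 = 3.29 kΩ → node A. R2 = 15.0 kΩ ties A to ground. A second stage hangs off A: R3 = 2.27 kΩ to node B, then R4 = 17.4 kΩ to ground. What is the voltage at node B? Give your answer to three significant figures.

V_B ≈ 16.6 V

Node A sees R2 in parallel with the series input of stage 2, R3 + R4 = 19.67 kΩ.
Effective lower resistance at A: R2 ‖ 19.67 = 8.510 kΩ.
First divider: V_A = V_CC · 8.510/(3.29 + 8.510) = 18.75 V.
Stage 2 is unloaded, so V_B = V_A · R4/(R3+R4) = 18.75 × 17.4/19.67 = 16.59 V.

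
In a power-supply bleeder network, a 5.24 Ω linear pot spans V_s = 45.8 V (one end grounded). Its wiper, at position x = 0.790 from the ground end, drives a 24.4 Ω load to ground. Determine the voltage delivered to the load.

V_out ≈ 34.9 V

Lower segment x·R_p = 4.140 Ω; upper segment (1−x)·R_p = 1.100 Ω.
R_L loads the lower segment: effective lower R = 3.539 Ω.
Loaded-divider output: V_out = 45.8 × 0.7628 = 34.94 V.
(Unloaded: V_out = x·V_s = 36.2 V.)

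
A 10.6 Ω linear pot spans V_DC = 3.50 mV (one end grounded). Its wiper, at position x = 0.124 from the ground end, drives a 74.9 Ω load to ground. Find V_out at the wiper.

Split the track: R_lower = x·R_p = 1.314 Ω, R_upper = (1−x)·R_p = 9.286 Ω.
(x·R_p) ‖ R_L = 1.292 Ω.
Then V_out = V_DC · 1.292/(9.286 + 1.292) = 0.4274 mV.

V_out ≈ 0.427 mV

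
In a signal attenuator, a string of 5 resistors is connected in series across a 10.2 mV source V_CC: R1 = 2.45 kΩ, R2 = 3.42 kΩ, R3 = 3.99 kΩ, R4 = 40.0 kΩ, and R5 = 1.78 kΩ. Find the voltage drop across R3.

V ≈ 0.788 mV

Total series resistance ΣR = 2.45 + 3.42 + 3.99 + 40.0 + 1.78 = 51.64 kΩ.
V = V_CC · R/ΣR = 10.2 × 0.07727 = 0.7881 mV.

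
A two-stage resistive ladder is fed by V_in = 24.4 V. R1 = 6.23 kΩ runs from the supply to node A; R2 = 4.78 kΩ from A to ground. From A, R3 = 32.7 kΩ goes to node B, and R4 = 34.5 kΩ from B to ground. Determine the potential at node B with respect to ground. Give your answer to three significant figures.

V_B ≈ 5.23 V

The second stage (R3 + R4 = 67.20 kΩ) loads node A in parallel with R2.
Effective lower resistance at A: R2 ‖ 67.20 = 4.463 kΩ.
First divider: V_A = V_in · 4.463/(6.23 + 4.463) = 10.18 V.
Then the unloaded second divider: V_B = V_A × R4/(R3+R4) = 10.18 × 0.5134 = 5.228 V.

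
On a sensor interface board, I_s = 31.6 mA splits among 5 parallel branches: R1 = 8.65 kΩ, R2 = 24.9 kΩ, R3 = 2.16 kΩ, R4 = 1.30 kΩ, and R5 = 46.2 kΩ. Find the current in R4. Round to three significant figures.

ΣG = 1/8.65 + 1/24.9 + 1/2.16 + 1/1.30 + 1/46.2 = 1.410.
By the current-divider rule, I = I_s · G_k/ΣG = 31.6 × 0.5457 = 17.24 mA.

I ≈ 17.2 mA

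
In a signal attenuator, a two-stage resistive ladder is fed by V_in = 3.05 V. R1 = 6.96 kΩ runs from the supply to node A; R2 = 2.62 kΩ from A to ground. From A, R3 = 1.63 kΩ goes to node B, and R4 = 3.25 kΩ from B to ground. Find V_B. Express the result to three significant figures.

The second stage (R3 + R4 = 4.880 kΩ) loads node A in parallel with R2.
Effective lower resistance at A: R2 ‖ 4.880 = 1.705 kΩ.
First divider: V_A = V_in · 1.705/(6.96 + 1.705) = 0.6001 V.
Then the unloaded second divider: V_B = V_A × R4/(R3+R4) = 0.6001 × 0.6660 = 0.3996 V.

V_B ≈ 0.400 V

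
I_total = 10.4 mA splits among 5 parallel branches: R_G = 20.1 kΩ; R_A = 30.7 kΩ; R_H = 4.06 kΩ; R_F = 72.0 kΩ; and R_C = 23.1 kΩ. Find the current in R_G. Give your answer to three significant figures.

I ≈ 1.34 mA

Conductances: ΣG = 1/20.1 + 1/30.7 + 1/4.06 + 1/72.0 + 1/23.1 = 0.3858 (1/kΩ).
Current divider: I(R_G) = I_total · G_k/ΣG = 10.4 × (0.04975/0.3858) = 10.4 × 0.1290 = 1.341 mA.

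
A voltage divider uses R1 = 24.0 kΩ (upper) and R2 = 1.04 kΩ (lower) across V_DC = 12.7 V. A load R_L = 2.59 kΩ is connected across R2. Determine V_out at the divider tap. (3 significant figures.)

V_out ≈ 0.381 V

The load sits in parallel with R2, giving an effective lower resistance R2' = R2·R_L/(R2+R_L) = 0.7420 kΩ.
Then V_out = V_DC · R2'/(R1 + R2') = 12.7 × 0.7420/24.74 = 0.3809 V.
(Unloaded it would be 0.527 V; the load pulls it down.)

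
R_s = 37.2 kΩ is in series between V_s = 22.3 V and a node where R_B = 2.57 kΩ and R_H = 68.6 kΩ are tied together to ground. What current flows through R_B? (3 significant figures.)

Parallel bank: R_p = 1/(1/2.57 + 1/68.6) = 2.477 kΩ.
V_A by voltage divider: V_A = 22.3 × 2.477/(37.2 + 2.477) = 1.392 V.
I(R_B) = V_A / R_B = 1.392/2.57 = 0.5417 mA.
(Check via current divider: I_total = 0.5620 mA; share G_k/ΣG = 0.9639 → same result.)

I ≈ 0.542 mA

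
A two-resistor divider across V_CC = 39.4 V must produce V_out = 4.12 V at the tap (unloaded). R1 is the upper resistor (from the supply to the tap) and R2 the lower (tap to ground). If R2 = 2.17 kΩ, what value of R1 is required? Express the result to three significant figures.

R1 ≈ 18.6 kΩ

The divider ratio is R2/(R1+R2) = 4.12/39.4 = 0.1046.
R1 = R2·(1/k − 1) = 2.17 × 8.563 = 18.58 kΩ.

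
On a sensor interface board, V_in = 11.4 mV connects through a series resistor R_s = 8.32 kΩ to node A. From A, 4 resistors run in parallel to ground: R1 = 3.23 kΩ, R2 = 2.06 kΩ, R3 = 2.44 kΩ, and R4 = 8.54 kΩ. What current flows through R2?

I ≈ 0.461 µA

Combine the parallel branches: R_p = (1/3.23 + 1/2.06 + 1/2.44 + 1/8.54)⁻¹ = 0.7564 kΩ.
Node voltage V_A = V_in · R_p/(R_s + R_p) = 11.4 × 0.08334 = 0.9501 mV.
Branch current I = V_A/R2 = 0.9501/2.06 = 0.4612 µA.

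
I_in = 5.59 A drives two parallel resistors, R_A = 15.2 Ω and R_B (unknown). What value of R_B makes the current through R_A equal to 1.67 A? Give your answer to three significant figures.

Two-branch current divider: I_A = I_in · R_B/(R_A + R_B).
With f = 0.2987, R_B = R_A · f/(1−f) = 15.2 × 0.4260 = 6.476 Ω.

R_B ≈ 6.48 Ω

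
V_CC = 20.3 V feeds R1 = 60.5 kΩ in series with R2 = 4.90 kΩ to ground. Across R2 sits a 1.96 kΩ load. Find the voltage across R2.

First combine the lower leg with the load: R2 ‖ R_L = 1.400 kΩ.
Voltage divider with the loaded lower leg: V_out = 20.3 × 1.400/(60.5 + 1.400) = 20.3 × 0.02262 = 0.4591 V.

V_out ≈ 0.459 V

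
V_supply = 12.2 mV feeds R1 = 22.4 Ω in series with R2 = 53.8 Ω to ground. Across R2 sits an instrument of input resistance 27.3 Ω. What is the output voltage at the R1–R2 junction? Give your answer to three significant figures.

The load sits in parallel with R2, giving an effective lower resistance R2' = R2·R_L/(R2+R_L) = 18.11 Ω.
Voltage divider with the loaded lower leg: V_out = 12.2 × 18.11/(22.4 + 18.11) = 12.2 × 0.4471 = 5.454 mV.

V_out ≈ 5.45 mV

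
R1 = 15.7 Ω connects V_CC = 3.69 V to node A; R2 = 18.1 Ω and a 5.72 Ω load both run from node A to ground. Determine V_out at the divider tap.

The load sits in parallel with R2, giving an effective lower resistance R2' = R2·R_L/(R2+R_L) = 4.346 Ω.
Now apply the divider: V_out = 3.69 × 0.2168 = 0.8001 V.
(Unloaded it would be 1.98 V; the load pulls it down.)

V_out ≈ 0.800 V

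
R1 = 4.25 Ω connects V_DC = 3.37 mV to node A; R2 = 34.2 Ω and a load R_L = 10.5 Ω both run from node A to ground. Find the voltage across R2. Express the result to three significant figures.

First combine the lower leg with the load: R2 ‖ R_L = 8.034 Ω.
Now apply the divider: V_out = 3.37 × 0.6540 = 2.204 mV.

V_out ≈ 2.20 mV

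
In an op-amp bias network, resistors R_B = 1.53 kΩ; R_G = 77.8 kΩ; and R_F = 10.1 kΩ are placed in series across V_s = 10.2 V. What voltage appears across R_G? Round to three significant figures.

V ≈ 8.87 V

Series total: ΣR = 1.53 + 77.8 + 10.1 = 89.43 kΩ.
V = V_s · R/ΣR = 10.2 × 0.8700 = 8.874 V.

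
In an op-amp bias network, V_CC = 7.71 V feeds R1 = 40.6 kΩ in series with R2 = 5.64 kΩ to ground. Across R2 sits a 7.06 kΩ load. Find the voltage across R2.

The load sits in parallel with R2, giving an effective lower resistance R2' = R2·R_L/(R2+R_L) = 3.135 kΩ.
Now apply the divider: V_out = 7.71 × 0.07169 = 0.5527 V.

V_out ≈ 0.553 V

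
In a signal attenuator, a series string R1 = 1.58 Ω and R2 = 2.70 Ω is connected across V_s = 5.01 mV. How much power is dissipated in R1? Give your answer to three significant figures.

P ≈ 2.16 µW

ΣR = 4.280 Ω → I = 5.01/4.280 = 1.171 mA.
P = I²R = 1.370 × 1.58 = 2.165 µW.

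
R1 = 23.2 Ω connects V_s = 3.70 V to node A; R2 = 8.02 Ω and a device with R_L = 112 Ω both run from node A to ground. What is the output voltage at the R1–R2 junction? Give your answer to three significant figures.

V_out ≈ 0.902 V

R2 ‖ R_L = (8.02 × 112)/(8.02 + 112) = 7.484 Ω.
Voltage divider with the loaded lower leg: V_out = 3.70 × 7.484/(23.2 + 7.484) = 3.70 × 0.2439 = 0.9025 V.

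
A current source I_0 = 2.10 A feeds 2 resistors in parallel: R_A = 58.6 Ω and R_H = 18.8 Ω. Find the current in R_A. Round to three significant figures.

For two parallel branches, I_k = I_0 · (other R)/(sum of R).
So I = 2.10 × 18.8/77.40 = 0.5101 A.

I ≈ 0.510 A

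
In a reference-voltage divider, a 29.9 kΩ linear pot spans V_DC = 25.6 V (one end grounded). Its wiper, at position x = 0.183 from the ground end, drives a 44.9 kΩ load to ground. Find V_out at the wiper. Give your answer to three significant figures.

V_out ≈ 4.26 V

Split the track: R_lower = x·R_p = 5.472 kΩ, R_upper = (1−x)·R_p = 24.43 kΩ.
Lower segment in parallel with the load: 5.472 ‖ 44.9 = 4.877 kΩ.
V_out = 25.6 × 4.877/(24.43 + 4.877) = 4.261 V.
(Unloaded: V_out = x·V_DC = 4.68 V.)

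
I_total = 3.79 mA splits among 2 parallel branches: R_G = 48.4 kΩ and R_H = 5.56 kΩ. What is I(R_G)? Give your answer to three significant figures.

I ≈ 0.391 mA

Two-branch current divider: I_k = I_total · R_other/(R_1 + R_2).
I(R_G) = 3.79 × 5.56/(48.4 + 5.56) = 3.79 × 0.1030 = 0.3905 mA.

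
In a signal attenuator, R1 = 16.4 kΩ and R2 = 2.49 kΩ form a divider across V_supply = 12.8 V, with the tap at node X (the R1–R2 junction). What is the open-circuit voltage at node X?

With X open, the divider is unloaded: V_th = 12.8 × 2.49/18.89 = 1.687 V.

V_th ≈ 1.69 V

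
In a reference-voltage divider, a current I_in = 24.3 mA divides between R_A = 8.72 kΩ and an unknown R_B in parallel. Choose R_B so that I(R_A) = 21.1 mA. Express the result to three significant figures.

Two-branch current divider: I_A = I_in · R_B/(R_A + R_B).
21.1/24.3 = R_B/(R_A + R_B) → R_B = R_A · (0.8683)/(1 − 0.8683) = 8.72 × 6.594 = 57.50 kΩ.

R_B ≈ 57.5 kΩ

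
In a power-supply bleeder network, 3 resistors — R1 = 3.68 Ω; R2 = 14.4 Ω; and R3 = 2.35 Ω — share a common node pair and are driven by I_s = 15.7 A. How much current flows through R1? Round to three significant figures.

ΣG = 1/3.68 + 1/14.4 + 1/2.35 = 0.7667.
R1 takes the fraction G_k/ΣG = 0.2717/0.7667 = 0.3544, so I = 15.7 × 0.3544 = 5.564 A.

I ≈ 5.56 A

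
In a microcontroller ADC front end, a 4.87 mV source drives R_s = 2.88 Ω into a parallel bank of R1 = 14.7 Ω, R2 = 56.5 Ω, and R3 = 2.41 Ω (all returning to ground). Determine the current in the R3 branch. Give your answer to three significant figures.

I ≈ 0.828 mA

Parallel bank: R_p = 1/(1/14.7 + 1/56.5 + 1/2.41) = 1.997 Ω.
V_A = 4.87 × 1.997/4.877 = 1.994 mV.
Branch current I = V_A/R3 = 1.994/2.41 = 0.8275 mA.
(Equivalently: I_total = 0.9985 mA, then current-divider fraction G_k/ΣG = 0.8288.)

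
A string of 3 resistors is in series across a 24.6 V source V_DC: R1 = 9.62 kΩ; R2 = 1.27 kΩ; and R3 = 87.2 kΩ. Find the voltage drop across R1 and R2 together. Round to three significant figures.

V ≈ 2.73 V

ΣR = 9.62 + 1.27 + 87.2 = 98.09 kΩ.
R_{R1..R2} = 9.62 + 1.27 = 10.89 kΩ.
Voltage divider: V = V_DC · (10.89 / 98.09) = 24.6 × 0.1110 = 2.731 V.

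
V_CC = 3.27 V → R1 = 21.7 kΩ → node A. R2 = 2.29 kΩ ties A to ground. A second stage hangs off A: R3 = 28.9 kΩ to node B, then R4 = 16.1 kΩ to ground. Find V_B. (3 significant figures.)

V_B ≈ 0.107 V

Looking into the second stage from A: R3 + R4 = 45.00 kΩ appears in parallel with R2.
R2 ‖ (R3+R4) = 2.179 kΩ.
First divider: V_A = V_CC · 2.179/(21.7 + 2.179) = 0.2984 V.
V_B = V_A × 0.3578 = 0.1068 V.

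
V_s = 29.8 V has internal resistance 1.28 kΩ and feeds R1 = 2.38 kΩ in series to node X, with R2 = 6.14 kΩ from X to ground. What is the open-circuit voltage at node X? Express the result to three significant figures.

V_th ≈ 18.7 V

R1' = 1.28 + 2.38 = 3.660 kΩ (source resistance + R1).
With X open, the divider is unloaded: V_th = 29.8 × 6.14/9.800 = 18.67 V.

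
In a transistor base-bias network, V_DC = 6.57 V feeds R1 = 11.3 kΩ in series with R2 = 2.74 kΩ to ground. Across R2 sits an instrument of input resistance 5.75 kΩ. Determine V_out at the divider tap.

R2 ‖ R_L = (2.74 × 5.75)/(2.74 + 5.75) = 1.856 kΩ.
Now apply the divider: V_out = 6.57 × 0.1411 = 0.9267 V.

V_out ≈ 0.927 V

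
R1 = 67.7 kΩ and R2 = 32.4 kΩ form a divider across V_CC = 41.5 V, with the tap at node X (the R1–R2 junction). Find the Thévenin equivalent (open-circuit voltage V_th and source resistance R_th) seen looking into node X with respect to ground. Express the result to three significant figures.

V_th ≈ 13.4 V, R_th ≈ 21.9 kΩ

V_th is the unloaded tap voltage: V_CC · R2/(R1+R2) = 41.5 × 0.3237 = 13.43 V.
Zeroing V_CC shorts the top of R1 to ground, so R_th = R1 ‖ R2 = 21.91 kΩ.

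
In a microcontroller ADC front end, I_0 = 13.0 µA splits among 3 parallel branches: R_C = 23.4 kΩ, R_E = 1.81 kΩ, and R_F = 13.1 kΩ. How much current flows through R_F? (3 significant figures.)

I ≈ 1.48 µA

Total conductance ΣG = 1/23.4 + 1/1.81 + 1/13.1 = 0.6716 (units of 1/kΩ).
R_F takes the fraction G_k/ΣG = 0.07634/0.6716 = 0.1137, so I = 13.0 × 0.1137 = 1.478 µA.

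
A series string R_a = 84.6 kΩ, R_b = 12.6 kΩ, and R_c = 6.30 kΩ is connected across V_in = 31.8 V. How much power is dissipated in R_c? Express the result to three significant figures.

P ≈ 0.595 mW

The common current is I = 31.8/103.5 = 0.3072 mA.
P(R_c) = I²·R_c = (0.3072)² × 6.30 = 0.5947 mW.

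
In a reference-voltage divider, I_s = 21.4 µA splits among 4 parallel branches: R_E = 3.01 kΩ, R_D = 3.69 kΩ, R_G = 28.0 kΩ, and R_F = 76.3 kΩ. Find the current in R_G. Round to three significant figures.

ΣG = 1/3.01 + 1/3.69 + 1/28.0 + 1/76.3 = 0.6520.
Current divider: I(R_G) = I_s · G_k/ΣG = 21.4 × (0.03571/0.6520) = 21.4 × 0.05477 = 1.172 µA.

I ≈ 1.17 µA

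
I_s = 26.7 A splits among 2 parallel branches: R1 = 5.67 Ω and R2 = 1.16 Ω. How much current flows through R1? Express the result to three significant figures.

I ≈ 4.53 A

With just two branches, the current splits inversely with resistance.
So I = 26.7 × 1.16/6.830 = 4.535 A.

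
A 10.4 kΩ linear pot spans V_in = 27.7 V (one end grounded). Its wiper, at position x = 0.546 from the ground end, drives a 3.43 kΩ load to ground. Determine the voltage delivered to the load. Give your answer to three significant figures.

Lower segment x·R_p = 5.678 kΩ; upper segment (1−x)·R_p = 4.722 kΩ.
R_L loads the lower segment: effective lower R = 2.138 kΩ.
V_out = 27.7 × 2.138/(4.722 + 2.138) = 8.634 V.
(Unloaded: V_out = x·V_in = 15.1 V.)

V_out ≈ 8.63 V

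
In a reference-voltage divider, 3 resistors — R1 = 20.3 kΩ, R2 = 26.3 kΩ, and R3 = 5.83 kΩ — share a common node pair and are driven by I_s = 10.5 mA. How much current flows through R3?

ΣG = 1/20.3 + 1/26.3 + 1/5.83 = 0.2588.
R3 takes the fraction G_k/ΣG = 0.1715/0.2588 = 0.6627, so I = 10.5 × 0.6627 = 6.959 mA.

I ≈ 6.96 mA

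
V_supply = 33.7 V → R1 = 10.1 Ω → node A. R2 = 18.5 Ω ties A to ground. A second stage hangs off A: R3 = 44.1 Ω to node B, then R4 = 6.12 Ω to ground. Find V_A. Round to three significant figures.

V_A ≈ 19.3 V

Node A sees R2 in parallel with the series input of stage 2, R3 + R4 = 50.22 Ω.
R2 ‖ (R3+R4) = 13.52 Ω.
So V_A = 33.7 × 0.5724 = 19.29 V.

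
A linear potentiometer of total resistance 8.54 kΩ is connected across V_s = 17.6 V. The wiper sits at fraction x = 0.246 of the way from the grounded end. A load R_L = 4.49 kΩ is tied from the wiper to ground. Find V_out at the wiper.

Lower segment x·R_p = 2.101 kΩ; upper segment (1−x)·R_p = 6.439 kΩ.
(x·R_p) ‖ R_L = 1.431 kΩ.
V_out = 17.6 × 1.431/(6.439 + 1.431) = 3.200 V.
(Unloaded: V_out = x·V_s = 4.33 V.)

V_out ≈ 3.20 V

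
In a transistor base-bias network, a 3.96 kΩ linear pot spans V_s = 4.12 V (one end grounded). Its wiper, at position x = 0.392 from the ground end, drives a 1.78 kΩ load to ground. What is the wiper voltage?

V_out ≈ 1.06 V

The pot divides into 2.408 kΩ above the wiper and 1.552 kΩ below.
R_L loads the lower segment: effective lower R = 0.8292 kΩ.
V_out = 4.12 × 0.8292/(2.408 + 0.8292) = 1.055 V.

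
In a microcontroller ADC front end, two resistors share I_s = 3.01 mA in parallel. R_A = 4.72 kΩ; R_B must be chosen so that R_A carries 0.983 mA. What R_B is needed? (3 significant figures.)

R_B ≈ 2.29 kΩ

The fraction through R_A equals R_B/(R_A+R_B).
0.983/3.01 = R_B/(R_A + R_B) → R_B = R_A · (0.3266)/(1 − 0.3266) = 4.72 × 0.4850 = 2.289 kΩ.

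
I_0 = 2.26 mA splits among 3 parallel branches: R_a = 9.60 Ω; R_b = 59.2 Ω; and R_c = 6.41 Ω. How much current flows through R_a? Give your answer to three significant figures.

I ≈ 0.850 mA

ΣG = 1/9.60 + 1/59.2 + 1/6.41 = 0.2771.
R_a takes the fraction G_k/ΣG = 0.1042/0.2771 = 0.3760, so I = 2.26 × 0.3760 = 0.8497 mA.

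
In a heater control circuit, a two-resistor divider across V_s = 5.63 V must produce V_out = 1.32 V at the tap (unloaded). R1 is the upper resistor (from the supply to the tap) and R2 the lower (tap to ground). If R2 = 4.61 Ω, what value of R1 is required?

The divider ratio is R2/(R1+R2) = 1.32/5.63 = 0.2345.
Rearranging, R1 = R2·(1−k)/k = 4.61 × 3.265 = 15.05 Ω.

R1 ≈ 15.1 Ω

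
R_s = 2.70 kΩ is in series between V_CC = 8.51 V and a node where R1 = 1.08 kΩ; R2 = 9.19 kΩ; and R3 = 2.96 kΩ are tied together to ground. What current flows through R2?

I ≈ 0.197 mA

Parallel bank: R_p = 1/(1/1.08 + 1/9.19 + 1/2.96) = 0.7286 kΩ.
V_A = 8.51 × 0.7286/3.429 = 1.808 V.
I(R2) = V_A / R2 = 1.808/9.19 = 0.1968 mA.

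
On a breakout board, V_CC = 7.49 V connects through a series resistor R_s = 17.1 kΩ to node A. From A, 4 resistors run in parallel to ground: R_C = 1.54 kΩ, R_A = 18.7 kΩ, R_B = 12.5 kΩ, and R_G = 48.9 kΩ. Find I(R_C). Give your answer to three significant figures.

I ≈ 0.330 mA

Equivalent of the parallel group: R_p = 1.245 kΩ.
V_A by voltage divider: V_A = 7.49 × 1.245/(17.1 + 1.245) = 0.5083 V.
I(R_C) = V_A / R_C = 0.5083/1.54 = 0.3301 mA.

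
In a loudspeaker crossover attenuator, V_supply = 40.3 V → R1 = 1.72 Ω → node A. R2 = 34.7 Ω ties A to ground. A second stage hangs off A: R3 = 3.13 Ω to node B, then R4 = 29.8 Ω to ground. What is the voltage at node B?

Node A sees R2 in parallel with the series input of stage 2, R3 + R4 = 32.93 Ω.
Effective lower resistance at A: R2 ‖ 32.93 = 16.90 Ω.
First divider: V_A = V_supply · 16.90/(1.72 + 16.90) = 36.58 V.
V_B = V_A × 0.9049 = 33.10 V.

V_B ≈ 33.1 V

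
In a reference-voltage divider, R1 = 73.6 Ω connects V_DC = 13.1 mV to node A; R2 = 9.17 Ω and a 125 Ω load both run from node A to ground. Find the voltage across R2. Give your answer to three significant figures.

V_out ≈ 1.36 mV

R2 ‖ R_L = (9.17 × 125)/(9.17 + 125) = 8.543 Ω.
Now apply the divider: V_out = 13.1 × 0.1040 = 1.362 mV.
(Unloaded it would be 1.45 mV; the load pulls it down.)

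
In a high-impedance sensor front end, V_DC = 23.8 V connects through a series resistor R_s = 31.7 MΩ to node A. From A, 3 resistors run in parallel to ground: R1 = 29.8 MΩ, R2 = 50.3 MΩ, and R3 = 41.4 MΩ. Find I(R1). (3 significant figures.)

I ≈ 0.231 µA

Combine the parallel branches: R_p = (1/29.8 + 1/50.3 + 1/41.4)⁻¹ = 12.89 MΩ.
V_A by voltage divider: V_A = 23.8 × 12.89/(31.7 + 12.89) = 6.879 V.
Branch current I = V_A/R1 = 6.879/29.8 = 0.2308 µA.
(Equivalently: I_total = 0.5338 µA, then current-divider fraction G_k/ΣG = 0.4325.)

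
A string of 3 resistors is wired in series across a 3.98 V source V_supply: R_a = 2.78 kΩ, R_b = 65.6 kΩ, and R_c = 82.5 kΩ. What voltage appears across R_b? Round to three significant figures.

Series total: ΣR = 2.78 + 65.6 + 82.5 = 150.9 kΩ.
Voltage divider: V = V_supply · (65.60 / 150.9) = 3.98 × 0.4348 = 1.730 V.

V ≈ 1.73 V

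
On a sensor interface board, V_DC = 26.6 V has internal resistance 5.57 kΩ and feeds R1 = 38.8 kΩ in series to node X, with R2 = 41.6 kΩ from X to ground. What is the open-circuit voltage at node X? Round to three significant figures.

V_th ≈ 12.9 V

R1' = 5.57 + 38.8 = 44.37 kΩ (source resistance + R1).
With X open, the divider is unloaded: V_th = 26.6 × 41.6/85.97 = 12.87 V.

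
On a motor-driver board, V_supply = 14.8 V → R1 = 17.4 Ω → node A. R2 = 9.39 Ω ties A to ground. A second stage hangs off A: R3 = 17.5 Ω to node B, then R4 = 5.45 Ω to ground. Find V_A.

The second stage (R3 + R4 = 22.95 Ω) loads node A in parallel with R2.
Effective lower resistance at A: R2 ‖ 22.95 = 6.664 Ω.
First divider: V_A = V_supply · 6.664/(17.4 + 6.664) = 4.098 V.

V_A ≈ 4.10 V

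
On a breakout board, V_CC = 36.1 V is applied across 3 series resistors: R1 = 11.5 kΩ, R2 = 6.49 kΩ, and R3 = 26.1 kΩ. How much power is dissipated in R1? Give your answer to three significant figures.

P ≈ 7.71 mW

The common current is I = 36.1/44.09 = 0.8188 mA.
V(R1) = I·R = 9.416 V; P = V·I = 9.416 × 0.8188 = 7.710 mW.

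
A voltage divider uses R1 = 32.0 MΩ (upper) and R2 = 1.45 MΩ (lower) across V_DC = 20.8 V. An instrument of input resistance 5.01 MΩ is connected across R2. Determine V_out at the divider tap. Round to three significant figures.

R2 ‖ R_L = (1.45 × 5.01)/(1.45 + 5.01) = 1.125 MΩ.
Now apply the divider: V_out = 20.8 × 0.03395 = 0.7061 V.

V_out ≈ 0.706 V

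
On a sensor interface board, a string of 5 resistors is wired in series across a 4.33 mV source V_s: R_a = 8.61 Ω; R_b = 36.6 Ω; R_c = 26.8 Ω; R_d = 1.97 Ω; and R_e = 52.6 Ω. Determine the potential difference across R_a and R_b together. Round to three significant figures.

V ≈ 1.55 mV

ΣR = 8.61 + 36.6 + 26.8 + 1.97 + 52.6 = 126.6 Ω.
R_{R_a..R_b} = 8.61 + 36.6 = 45.21 Ω.
Voltage divider: V = V_s · (45.21 / 126.6) = 4.33 × 0.3572 = 1.547 mV.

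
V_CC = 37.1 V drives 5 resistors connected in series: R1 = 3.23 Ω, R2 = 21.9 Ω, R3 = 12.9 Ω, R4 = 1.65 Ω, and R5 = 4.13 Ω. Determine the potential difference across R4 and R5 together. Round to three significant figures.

Series total: ΣR = 3.23 + 21.9 + 12.9 + 1.65 + 4.13 = 43.81 Ω.
R_{R4..R5} = 1.65 + 4.13 = 5.780 Ω.
Voltage divider: V = V_CC · (5.780 / 43.81) = 37.1 × 0.1319 = 4.895 V.

V ≈ 4.89 V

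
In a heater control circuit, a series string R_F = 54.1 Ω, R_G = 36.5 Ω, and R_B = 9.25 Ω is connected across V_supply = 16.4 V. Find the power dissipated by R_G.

P ≈ 0.985 W

ΣR = 99.85 Ω → I = 16.4/99.85 = 0.1642 A.
V(R_G) = I·R = 5.995 V; P = V·I = 5.995 × 0.1642 = 0.9847 W.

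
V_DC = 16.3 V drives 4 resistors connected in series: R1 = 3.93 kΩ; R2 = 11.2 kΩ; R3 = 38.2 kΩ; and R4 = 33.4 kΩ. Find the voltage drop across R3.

Series total: ΣR = 3.93 + 11.2 + 38.2 + 33.4 = 86.73 kΩ.
Voltage divider: V = V_DC · (38.20 / 86.73) = 16.3 × 0.4404 = 7.179 V.

V ≈ 7.18 V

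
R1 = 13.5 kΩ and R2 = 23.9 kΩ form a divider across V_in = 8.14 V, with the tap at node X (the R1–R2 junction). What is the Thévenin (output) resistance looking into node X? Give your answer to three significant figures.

Zeroing V_in shorts the top of R1 to ground, so R_th = R1 ‖ R2 = 8.627 kΩ.

R_th ≈ 8.63 kΩ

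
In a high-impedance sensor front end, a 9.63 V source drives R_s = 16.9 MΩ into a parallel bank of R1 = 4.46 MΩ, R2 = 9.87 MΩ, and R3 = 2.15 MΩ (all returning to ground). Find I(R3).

Combine the parallel branches: R_p = (1/4.46 + 1/9.87 + 1/2.15)⁻¹ = 1.265 MΩ.
V_A by voltage divider: V_A = 9.63 × 1.265/(16.9 + 1.265) = 0.6705 V.
Branch current I = V_A/R3 = 0.6705/2.15 = 0.3119 µA.
(Equivalently: I_total = 0.5301 µA, then current-divider fraction G_k/ΣG = 0.5883.)

I ≈ 0.312 µA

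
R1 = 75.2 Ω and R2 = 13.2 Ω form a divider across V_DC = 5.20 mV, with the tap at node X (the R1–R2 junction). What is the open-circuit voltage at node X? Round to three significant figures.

V_th ≈ 0.776 mV

With X open, the divider is unloaded: V_th = 5.20 × 13.2/88.40 = 0.7765 mV.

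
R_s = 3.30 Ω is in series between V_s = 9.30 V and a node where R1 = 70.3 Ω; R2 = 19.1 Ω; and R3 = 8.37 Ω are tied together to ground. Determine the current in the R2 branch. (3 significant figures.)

Equivalent of the parallel group: R_p = 5.375 Ω.
V_A = 9.30 × 5.375/8.675 = 5.762 V.
I(R2) = V_A / R2 = 5.762/19.1 = 0.3017 A.

I ≈ 0.302 A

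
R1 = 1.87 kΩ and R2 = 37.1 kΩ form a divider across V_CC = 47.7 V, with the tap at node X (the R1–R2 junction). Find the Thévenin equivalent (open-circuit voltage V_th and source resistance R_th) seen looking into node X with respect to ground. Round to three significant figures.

With X open, the divider is unloaded: V_th = 47.7 × 37.1/38.97 = 45.41 V.
Looking into X with the source shorted: R_th = R1·R2/(R1+R2) = 1.870 × 37.1/38.97 = 1.780 kΩ.

V_th ≈ 45.4 V, R_th ≈ 1.78 kΩ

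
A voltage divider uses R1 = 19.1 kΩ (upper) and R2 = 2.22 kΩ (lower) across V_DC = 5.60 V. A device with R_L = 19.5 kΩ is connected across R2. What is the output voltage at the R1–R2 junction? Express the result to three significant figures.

V_out ≈ 0.529 V

First combine the lower leg with the load: R2 ‖ R_L = 1.993 kΩ.
Voltage divider with the loaded lower leg: V_out = 5.60 × 1.993/(19.1 + 1.993) = 5.60 × 0.09449 = 0.5291 V.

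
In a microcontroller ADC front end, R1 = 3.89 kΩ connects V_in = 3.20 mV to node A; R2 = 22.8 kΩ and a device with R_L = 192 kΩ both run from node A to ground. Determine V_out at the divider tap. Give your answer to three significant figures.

The load sits in parallel with R2, giving an effective lower resistance R2' = R2·R_L/(R2+R_L) = 20.38 kΩ.
Then V_out = V_in · R2'/(R1 + R2') = 3.20 × 20.38/24.27 = 2.687 mV.
(Unloaded it would be 2.73 mV; the load pulls it down.)

V_out ≈ 2.69 mV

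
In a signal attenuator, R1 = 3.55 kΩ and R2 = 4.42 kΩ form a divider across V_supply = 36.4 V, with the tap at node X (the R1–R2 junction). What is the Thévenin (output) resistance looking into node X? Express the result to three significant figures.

Zeroing V_supply shorts the top of R1 to ground, so R_th = R1 ‖ R2 = 1.969 kΩ.

R_th ≈ 1.97 kΩ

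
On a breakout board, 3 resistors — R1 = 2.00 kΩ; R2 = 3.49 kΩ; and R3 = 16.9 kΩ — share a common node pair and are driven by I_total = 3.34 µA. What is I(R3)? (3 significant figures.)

Conductances: ΣG = 1/2.00 + 1/3.49 + 1/16.9 = 0.8457 (1/kΩ).
By the current-divider rule, I = I_total · G_k/ΣG = 3.34 × 0.06997 = 0.2337 µA.

I ≈ 0.234 µA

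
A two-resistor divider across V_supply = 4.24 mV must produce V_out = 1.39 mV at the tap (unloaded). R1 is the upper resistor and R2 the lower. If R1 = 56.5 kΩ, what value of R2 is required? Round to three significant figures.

Required fraction k = V_out/V_supply = 0.3278.
So R2 = R1 · V_out/(V_supply − V_out) = 56.5 × 1.39/(4.24 − 1.39) = 56.5 × 0.4877 = 27.56 kΩ.

R2 ≈ 27.6 kΩ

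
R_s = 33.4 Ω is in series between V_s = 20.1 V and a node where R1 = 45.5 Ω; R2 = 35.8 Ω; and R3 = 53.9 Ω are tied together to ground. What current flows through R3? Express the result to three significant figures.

I ≈ 0.113 A

Combine the parallel branches: R_p = (1/45.5 + 1/35.8 + 1/53.9)⁻¹ = 14.61 Ω.
V_A = 20.1 × 14.61/48.01 = 6.116 V.
Branch current I = V_A/R3 = 6.116/53.9 = 0.1135 A.
(Check via current divider: I_total = 0.4187 A; share G_k/ΣG = 0.2710 → same result.)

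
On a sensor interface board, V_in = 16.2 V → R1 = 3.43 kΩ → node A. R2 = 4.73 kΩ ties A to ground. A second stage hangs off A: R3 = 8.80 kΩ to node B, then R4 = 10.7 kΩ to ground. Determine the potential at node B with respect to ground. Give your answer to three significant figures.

V_B ≈ 4.68 V

Looking into the second stage from A: R3 + R4 = 19.50 kΩ appears in parallel with R2.
Effective lower resistance at A: R2 ‖ 19.50 = 3.807 kΩ.
First divider: V_A = V_in · 3.807/(3.43 + 3.807) = 8.522 V.
Then the unloaded second divider: V_B = V_A × R4/(R3+R4) = 8.522 × 0.5487 = 4.676 V.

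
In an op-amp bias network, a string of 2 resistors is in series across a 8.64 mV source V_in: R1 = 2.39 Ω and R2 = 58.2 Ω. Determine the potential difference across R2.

V ≈ 8.30 mV

Total series resistance ΣR = 2.39 + 58.2 = 60.59 Ω.
Voltage divider: V = V_in · (58.20 / 60.59) = 8.64 × 0.9606 = 8.299 mV.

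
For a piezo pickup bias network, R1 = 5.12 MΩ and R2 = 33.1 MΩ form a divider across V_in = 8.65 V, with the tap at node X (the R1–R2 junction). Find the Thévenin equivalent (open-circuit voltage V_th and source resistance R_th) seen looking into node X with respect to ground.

V_th is the unloaded tap voltage: V_in · R2/(R1+R2) = 8.65 × 0.8660 = 7.491 V.
With V_in suppressed (replaced by a short), R_th = R1 ‖ R2 = (5.120 × 33.1)/(5.120 + 33.1) = 4.434 MΩ.

V_th ≈ 7.49 V, R_th ≈ 4.43 MΩ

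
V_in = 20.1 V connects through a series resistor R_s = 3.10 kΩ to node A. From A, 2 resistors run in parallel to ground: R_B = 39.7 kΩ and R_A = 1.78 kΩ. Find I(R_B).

I ≈ 0.180 mA

Equivalent of the parallel group: R_p = 1.704 kΩ.
V_A by voltage divider: V_A = 20.1 × 1.704/(3.10 + 1.704) = 7.129 V.
I(R_B) = V_A / R_B = 7.129/39.7 = 0.1796 mA.
(Equivalently: I_total = 4.184 mA, then current-divider fraction G_k/ΣG = 0.04291.)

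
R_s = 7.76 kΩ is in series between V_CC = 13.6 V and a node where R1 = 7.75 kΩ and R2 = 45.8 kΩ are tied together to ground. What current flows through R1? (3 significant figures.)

I ≈ 0.808 mA

Parallel bank: R_p = 1/(1/7.75 + 1/45.8) = 6.628 kΩ.
V_A = 13.6 × 6.628/14.39 = 6.265 V.
Branch current I = V_A/R1 = 6.265/7.75 = 0.8084 mA.
(Check via current divider: I_total = 0.9452 mA; share G_k/ΣG = 0.8553 → same result.)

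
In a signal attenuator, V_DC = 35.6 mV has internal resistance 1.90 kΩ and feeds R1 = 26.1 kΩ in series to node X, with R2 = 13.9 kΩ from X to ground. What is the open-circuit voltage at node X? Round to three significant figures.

R1' = 1.90 + 26.1 = 28.00 kΩ (source resistance + R1).
Open-circuit (no load on X): V_th = V_DC · R2/(R1' + R2) = 35.6 × 13.9/(28.00 + 13.9) = 11.81 mV.

V_th ≈ 11.8 mV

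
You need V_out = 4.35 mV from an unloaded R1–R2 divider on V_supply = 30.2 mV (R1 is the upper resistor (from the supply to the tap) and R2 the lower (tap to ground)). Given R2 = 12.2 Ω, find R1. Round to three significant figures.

R1 ≈ 72.5 Ω

Required fraction k = V_out/V_supply = 0.1440.
R1 = R2·(1/k − 1) = 12.2 × 5.943 = 72.50 Ω.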